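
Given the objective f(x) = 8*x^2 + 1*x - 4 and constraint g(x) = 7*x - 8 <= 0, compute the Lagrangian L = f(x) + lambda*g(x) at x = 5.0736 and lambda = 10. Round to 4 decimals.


Step 1: Evaluate f(x).
f(5.0736) = 8*5.0736^2 + 1*5.0736 - 4 = 207.0049
Step 2: Evaluate g(x).
g(5.0736) = 7*5.0736 - 8 = 27.5152
Step 3: Compute Lagrangian.
L = 207.0049 + 10*27.5152 = 482.1569


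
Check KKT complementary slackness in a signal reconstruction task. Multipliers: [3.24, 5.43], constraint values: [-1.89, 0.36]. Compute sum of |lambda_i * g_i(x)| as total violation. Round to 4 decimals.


KKT complementary slackness check:
lambda_1 * g_1 = 3.24 * -1.89 = -6.1236
lambda_2 * g_2 = 5.43 * 0.36 = 1.9548
Total violation = 6.1236 + 1.9548 = 8.0784


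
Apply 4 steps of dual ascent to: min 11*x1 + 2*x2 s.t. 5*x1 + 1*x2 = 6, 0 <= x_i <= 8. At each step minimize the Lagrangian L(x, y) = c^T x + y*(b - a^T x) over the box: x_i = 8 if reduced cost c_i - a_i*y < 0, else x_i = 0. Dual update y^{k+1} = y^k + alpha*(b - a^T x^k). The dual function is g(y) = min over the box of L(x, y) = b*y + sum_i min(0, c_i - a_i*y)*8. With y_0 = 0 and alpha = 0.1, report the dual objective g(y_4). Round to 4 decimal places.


Dual ascent for LP: min 11*x1 + 2*x2, 5*x1 + 1*x2 = 6, 0 <= x_i <= 8
Step 1: y^k = 0.0, reduced costs: (11.0, 2.0)
  x^k = (0.0, 0.0), subgradient = b - a^T x = 6.0
  y^{k+1} = 0.0 + 0.1*6.0 = 0.6
Step 2: y^k = 0.6, reduced costs: (8.0, 1.4)
  x^k = (0.0, 0.0), subgradient = b - a^T x = 6.0
  y^{k+1} = 0.6 + 0.1*6.0 = 1.2
Step 3: y^k = 1.2, reduced costs: (5.0, 0.8)
  x^k = (0.0, 0.0), subgradient = b - a^T x = 6.0
  y^{k+1} = 1.2 + 0.1*6.0 = 1.8
Step 4: y^k = 1.8, reduced costs: (2.0, 0.2)
  x^k = (0.0, 0.0), subgradient = b - a^T x = 6.0
  y^{k+1} = 1.8 + 0.1*6.0 = 2.4
Dual objective at y_4 = 2.4: reduced costs (-1.0, -0.4), box minimizer x = (8.0, 8.0)
g(y_4) = b*y + (c1 - a1*y)*x1 + (c2 - a2*y)*x2 = 6*2.4 + (-1.0)*8.0 + (-0.4)*8.0 = 14.4 - 8.0 - 3.2 = 3.2


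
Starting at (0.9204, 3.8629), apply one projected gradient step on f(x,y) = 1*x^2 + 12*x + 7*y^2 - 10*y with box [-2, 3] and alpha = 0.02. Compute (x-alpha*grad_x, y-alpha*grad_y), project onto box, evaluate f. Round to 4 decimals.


Step 1: Compute gradient at (0.9204, 3.8629).
grad_x = 2*1*0.9204 + 12 = 13.8408
grad_y = 2*7*3.8629 - 10 = 44.0806
Step 2: Gradient step.
x_raw = 0.9204 - 0.02*13.8408 = 0.6436
y_raw = 3.8629 - 0.02*44.0806 = 2.9813
Step 3: Project onto [-2, 3].
x_proj = clip(0.6436) = 0.6436
y_proj = clip(2.9813) = 2.9813
Step 4: Evaluate f.
f(0.6436, 2.9813) = 40.5409


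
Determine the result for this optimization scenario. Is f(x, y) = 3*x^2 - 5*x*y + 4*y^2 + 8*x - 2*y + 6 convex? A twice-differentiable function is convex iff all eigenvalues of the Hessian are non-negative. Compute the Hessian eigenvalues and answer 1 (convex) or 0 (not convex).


The Hessian of f(x,y) = 3*x^2 - 5*x*y + 4*y^2 + 8*x - 2*y + 6 is:
H = [[6, -5], [-5, 8]]
Trace = 6 + 8 = 14
Determinant = 6*8 - (-5)^2 = 23
Discriminant = (14)^2 - 4*23 = 104.0
Eigenvalues: lambda_1 = 1.901, lambda_2 = 12.099
The function is convex.

1


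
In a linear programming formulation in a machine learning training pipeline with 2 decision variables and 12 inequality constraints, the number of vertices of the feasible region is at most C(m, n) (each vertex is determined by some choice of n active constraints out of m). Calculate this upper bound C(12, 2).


Each vertex corresponds to some choice of n active constraints out of m, so the number of vertices is at most C(m, n) = m! / (n!(m-n)!).
m = 12, n = 2
Numerator: 12 * 11
Denominator: 2! = 2
C(12, 2) = 66


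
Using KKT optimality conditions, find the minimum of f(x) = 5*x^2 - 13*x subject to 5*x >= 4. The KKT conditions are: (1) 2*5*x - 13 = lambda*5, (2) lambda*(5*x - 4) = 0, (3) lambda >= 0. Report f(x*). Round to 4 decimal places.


Step 1: Try lambda = 0 (constraint inactive).
Stationarity: 2*5*x - 13 = 0
x* = 13/(2*5) = 1.3
Check constraint: 5*1.3 = 6.5 >= 4 -- satisfied.
Step 2: Compute optimal value.
f(x*) = 5*1.3^2 - 13*1.3 = -8.45


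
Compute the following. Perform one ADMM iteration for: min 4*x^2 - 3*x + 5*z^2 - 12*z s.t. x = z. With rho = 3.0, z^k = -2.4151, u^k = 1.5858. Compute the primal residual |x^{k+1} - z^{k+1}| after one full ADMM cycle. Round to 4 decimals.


ADMM iteration with rho = 3.0, z^k = -2.4151, u^k = 1.5858
Step 1: x-update.
Minimize 4*x^2 - 3*x + (3.0/2)*(x + 2.4151 + 1.5858)^2
FOC: (2*4 + 3.0)*x = 3 + 3.0*(-2.4151 - 1.5858)
x^{k+1} = -0.8184
Step 2: z-update.
Minimize 5*z^2 - 12*z + (3.0/2)*(-0.8184 - z + 1.5858)^2
FOC: (2*5 + 3.0)*z = 12 + 3.0*(-0.8184 + 1.5858)
z^{k+1} = 1.1002
Step 3: u-update.
u^{k+1} = 1.5858 - 0.8184 - 1.1002 = -0.3328
Step 4: Primal residual = |-0.8184 - 1.1002| = 1.9186


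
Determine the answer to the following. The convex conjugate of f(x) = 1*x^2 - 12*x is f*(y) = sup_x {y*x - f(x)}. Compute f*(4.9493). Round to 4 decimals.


f*(y) = sup_x {y*x - a*x^2 - b*x} = sup_x {(y-b)*x - a*x^2}
FOC: (y - b) - 2a*x = 0 => x* = (y - b)/(2a)
x* = (4.9493 + 12)/(2*1) = 8.4747
f*(4.9493) = (y-b)^2/(4a) = (4.9493 + 12)^2/(4*1)
= 287.2788/4 = 71.8197


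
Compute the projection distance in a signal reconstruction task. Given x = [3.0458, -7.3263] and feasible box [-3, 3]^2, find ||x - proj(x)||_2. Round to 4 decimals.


Project each component onto [-3, 3].
clip(3.0458) = 3.0, clip(-7.3263) = -3.0
Projection = [3.0, -3.0]
Squared diffs: [0.0021, 18.7169]
Distance = sqrt(18.719) = 4.3265


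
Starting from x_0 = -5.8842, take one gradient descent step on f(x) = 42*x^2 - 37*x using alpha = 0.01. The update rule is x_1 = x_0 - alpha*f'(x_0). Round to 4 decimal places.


We compute the gradient at x_0 and apply the update.
f'(x) = 84*x - 37
f'(-5.8842) = 84*-5.8842 - 37 = -531.2728
x_1 = -5.8842 - 0.01*-531.2728 = -0.5715


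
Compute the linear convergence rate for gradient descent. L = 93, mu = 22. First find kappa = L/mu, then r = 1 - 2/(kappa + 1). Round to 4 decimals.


Step 1: Compute the condition number.
kappa = L/mu = 93/22 = 4.2273
Step 2: Compute the convergence rate.
r = 1 - 2/(kappa + 1) = 1 - 2*mu/(L + mu) = (L - mu)/(L + mu) = 71/115 = 0.6174


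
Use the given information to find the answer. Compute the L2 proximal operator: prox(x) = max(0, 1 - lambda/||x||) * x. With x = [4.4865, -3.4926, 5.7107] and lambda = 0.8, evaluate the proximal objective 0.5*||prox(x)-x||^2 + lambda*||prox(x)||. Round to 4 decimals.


Step 1: Compute ||x||.
||x|| = 8.0585
Step 2: Compute scaling factor.
scale = max(0, 1 - 0.8/8.0585) = 0.9007
Step 3: prox(x) = [4.0411, -3.1459, 5.1438]
||prox(x)|| = 7.2585
Step 4: Proximal objective.
0.5*||prox-x||^2 = 0.32
lambda*||prox|| = 5.8068
Total = 6.1268


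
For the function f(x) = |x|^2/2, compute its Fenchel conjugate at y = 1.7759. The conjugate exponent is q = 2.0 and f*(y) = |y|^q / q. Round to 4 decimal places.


The conjugate exponent q satisfies 1/p + 1/q = 1.
p = 2, so q = 2/(2 - 1) = 2.0
|y|^q = 1.7759^2.0 = 3.1538
f*(1.7759) = 3.1538 / 2.0 = 1.5769


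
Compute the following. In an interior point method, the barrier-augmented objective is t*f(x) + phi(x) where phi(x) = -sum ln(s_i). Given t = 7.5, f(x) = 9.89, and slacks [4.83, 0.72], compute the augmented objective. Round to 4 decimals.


Step 1: Compute log-barrier.
ln values: [1.5748, -0.3285]
phi = -(1.5748 - 0.3285) = -1.2463
Step 2: Compute augmented objective.
t*f(x) = 7.5*9.89 = 74.175
Total = 74.175 - 1.2463 = 72.9287


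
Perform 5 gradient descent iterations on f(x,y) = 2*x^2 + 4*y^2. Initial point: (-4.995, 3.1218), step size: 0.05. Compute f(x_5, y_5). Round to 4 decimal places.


Gradient descent on f(x,y) = 2*x^2 + 4*y^2.
Starting point: (-4.995, 3.1218), alpha = 0.05
Step 1: grad_x = 2*2*-4.995 = -19.98, grad_y = 2*4*3.1218 = 24.9744
  x_1 = -4.995 - 0.05*-19.98 = -3.996
  y_1 = 3.1218 - 0.05*24.9744 = 1.8731
Step 2: grad_x = 2*2*-3.996 = -15.984, grad_y = 2*4*1.8731 = 14.9846
  x_2 = -3.996 - 0.05*-15.984 = -3.1968
  y_2 = 1.8731 - 0.05*14.9846 = 1.1238
Step 3: grad_x = 2*2*-3.1968 = -12.7872, grad_y = 2*4*1.1238 = 8.9908
  x_3 = -3.1968 - 0.05*-12.7872 = -2.5574
  y_3 = 1.1238 - 0.05*8.9908 = 0.6743
Step 4: grad_x = 2*2*-2.5574 = -10.2298, grad_y = 2*4*0.6743 = 5.3945
  x_4 = -2.5574 - 0.05*-10.2298 = -2.046
  y_4 = 0.6743 - 0.05*5.3945 = 0.4046
Step 5: grad_x = 2*2*-2.046 = -8.1838, grad_y = 2*4*0.4046 = 3.2367
  x_5 = -2.046 - 0.05*-8.1838 = -1.6368
  y_5 = 0.4046 - 0.05*3.2367 = 0.2428
f(-1.6368, 0.2428) = 2*(-1.6368)^2 + 4*0.2428^2 = 5.5937


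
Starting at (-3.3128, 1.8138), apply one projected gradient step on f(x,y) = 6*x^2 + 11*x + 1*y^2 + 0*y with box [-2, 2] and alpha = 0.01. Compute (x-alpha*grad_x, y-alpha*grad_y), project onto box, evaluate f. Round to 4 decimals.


Step 1: Compute gradient at (-3.3128, 1.8138).
grad_x = 2*6*-3.3128 + 11 = -28.7536
grad_y = 2*1*1.8138 + 0 = 3.6276
Step 2: Gradient step.
x_raw = -3.3128 - 0.01*-28.7536 = -3.0253
y_raw = 1.8138 - 0.01*3.6276 = 1.7775
Step 3: Project onto [-2, 2].
x_proj = clip(-3.0253) = -2.0
y_proj = clip(1.7775) = 1.7775
Step 4: Evaluate f.
f(-2.0, 1.7775) = 5.1596


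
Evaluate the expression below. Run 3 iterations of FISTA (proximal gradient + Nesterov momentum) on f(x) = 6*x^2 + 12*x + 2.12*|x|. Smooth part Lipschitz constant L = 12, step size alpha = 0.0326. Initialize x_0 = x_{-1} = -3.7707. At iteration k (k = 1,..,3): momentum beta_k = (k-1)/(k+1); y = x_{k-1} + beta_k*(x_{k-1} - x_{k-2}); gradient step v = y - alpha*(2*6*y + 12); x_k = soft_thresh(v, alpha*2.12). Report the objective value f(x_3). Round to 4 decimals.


FISTA on f(x) = 6*x^2 + 12*x + 2.12*|x|
L = 12, alpha = 0.0326
Iteration 1: beta = 0.0, y = -3.7707 + 0.0*(-3.7707 + 3.7707) = -3.7707
  grad(y) = -33.2484, v = y - alpha*grad = -2.6868
  prox(v) = soft_thresh(-2.6868, 0.0691) = -2.6177
Iteration 2: beta = 0.3333, y = -2.6177 + 0.3333*(-2.6177 + 3.7707) = -2.2334
  grad(y) = -14.8002, v = y - alpha*grad = -1.7509
  prox(v) = soft_thresh(-1.7509, 0.0691) = -1.6818
Iteration 3: beta = 0.5, y = -1.6818 + 0.5*(-1.6818 + 2.6177) = -1.2138
  grad(y) = -2.5654, v = y - alpha*grad = -1.1302
  prox(v) = soft_thresh(-1.1302, 0.0691) = -1.061
f(x_3) = 6*(-1.061)^2 + 12*(-1.061) + 2.12*|-1.061| = -3.7282


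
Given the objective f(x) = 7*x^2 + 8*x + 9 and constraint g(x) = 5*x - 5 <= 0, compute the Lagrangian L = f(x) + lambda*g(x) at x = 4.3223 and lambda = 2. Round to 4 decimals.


Step 1: Evaluate f(x).
f(4.3223) = 7*4.3223^2 + 8*4.3223 + 9 = 174.3543
Step 2: Evaluate g(x).
g(4.3223) = 5*4.3223 - 5 = 16.6115
Step 3: Compute Lagrangian.
L = 174.3543 + 2*16.6115 = 207.5773


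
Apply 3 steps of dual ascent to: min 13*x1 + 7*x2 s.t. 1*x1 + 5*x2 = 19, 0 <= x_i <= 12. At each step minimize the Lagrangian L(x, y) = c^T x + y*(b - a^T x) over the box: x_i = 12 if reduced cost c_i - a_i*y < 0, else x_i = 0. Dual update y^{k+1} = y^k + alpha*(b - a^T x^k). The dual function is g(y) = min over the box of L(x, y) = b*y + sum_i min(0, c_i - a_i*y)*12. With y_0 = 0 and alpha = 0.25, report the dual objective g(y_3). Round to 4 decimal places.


Dual ascent for LP: min 13*x1 + 7*x2, 1*x1 + 5*x2 = 19, 0 <= x_i <= 12
Step 1: y^k = 0.0, reduced costs: (13.0, 7.0)
  x^k = (0.0, 0.0), subgradient = b - a^T x = 19.0
  y^{k+1} = 0.0 + 0.25*19.0 = 4.75
Step 2: y^k = 4.75, reduced costs: (8.25, -16.75)
  x^k = (0.0, 12.0), subgradient = b - a^T x = -41.0
  y^{k+1} = 4.75 + 0.25*-41.0 = -5.5
Step 3: y^k = -5.5, reduced costs: (18.5, 34.5)
  x^k = (0.0, 0.0), subgradient = b - a^T x = 19.0
  y^{k+1} = -5.5 + 0.25*19.0 = -0.75
Dual objective at y_3 = -0.75: reduced costs (13.75, 10.75), box minimizer x = (0.0, 0.0)
g(y_3) = b*y + (c1 - a1*y)*x1 + (c2 - a2*y)*x2 = 19*(-0.75) + 13.75*0.0 + 10.75*0.0 = -14.25 + 0.0 + 0.0 = -14.25


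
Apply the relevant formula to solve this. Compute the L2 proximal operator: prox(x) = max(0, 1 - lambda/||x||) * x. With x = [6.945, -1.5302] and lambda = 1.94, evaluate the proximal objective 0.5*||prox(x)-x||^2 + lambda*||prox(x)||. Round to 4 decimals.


Step 1: Compute ||x||.
||x|| = 7.1116
Step 2: Compute scaling factor.
scale = max(0, 1 - 1.94/7.1116) = 0.7272
Step 3: prox(x) = [5.0504, -1.1128]
||prox(x)|| = 5.1716
Step 4: Proximal objective.
0.5*||prox-x||^2 = 1.8818
lambda*||prox|| = 10.0329
Total = 11.9147


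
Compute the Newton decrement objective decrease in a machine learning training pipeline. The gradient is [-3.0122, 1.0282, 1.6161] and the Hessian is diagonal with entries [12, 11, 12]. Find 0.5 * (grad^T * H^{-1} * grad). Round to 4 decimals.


Step 1: H is diagonal, so H^(-1) * g = [-0.251, 0.0935, 0.1347].
Step 2: g^T H^(-1) g = sum_i g_i^2 / H_ii
  = (-3.0122)^2/12 + (1.0282)^2/11 + (1.6161)^2/12
  = 0.7561 + 0.0961 + 0.2176 = 1.0699
Step 3: Objective decrease = 0.5 * g^T H^(-1) g = 0.5349


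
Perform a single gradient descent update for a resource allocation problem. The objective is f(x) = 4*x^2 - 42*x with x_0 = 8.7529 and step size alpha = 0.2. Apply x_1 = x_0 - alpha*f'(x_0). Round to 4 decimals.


We compute the gradient at x_0 and apply the update.
f'(x) = 8*x - 42
f'(8.7529) = 8*8.7529 - 42 = 28.0232
x_1 = 8.7529 - 0.2*28.0232 = 3.1483


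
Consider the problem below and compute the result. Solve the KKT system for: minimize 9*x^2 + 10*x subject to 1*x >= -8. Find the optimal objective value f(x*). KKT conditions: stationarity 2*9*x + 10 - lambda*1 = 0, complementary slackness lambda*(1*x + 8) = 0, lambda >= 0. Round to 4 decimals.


Step 1: Try lambda = 0 (constraint inactive).
Stationarity: 2*9*x + 10 = 0
x* = -10/(2*9) = -5/9 = -0.5556 (rounded; the exact value -5/9 is used below)
Check constraint: 1*-0.5556 = -0.5556 >= -8 -- satisfied.
Step 2: Compute optimal value.
f(x*) = 9*(-5/9)^2 + 10*(-5/9) = -2.7778


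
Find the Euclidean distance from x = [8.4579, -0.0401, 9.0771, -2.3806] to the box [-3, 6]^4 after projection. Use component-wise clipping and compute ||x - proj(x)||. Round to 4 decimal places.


Project each component onto [-3, 6].
clip(8.4579) = 6.0, clip(-0.0401) = -0.0401, clip(9.0771) = 6.0, clip(-2.3806) = -2.3806
Projection = [6.0, -0.0401, 6.0, -2.3806]
Squared diffs: [6.0413, 0.0, 9.4685, 0.0]
Distance = sqrt(15.5098) = 3.9383


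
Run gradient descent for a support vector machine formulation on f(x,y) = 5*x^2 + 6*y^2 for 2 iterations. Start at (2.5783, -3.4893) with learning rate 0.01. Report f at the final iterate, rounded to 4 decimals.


Gradient descent on f(x,y) = 5*x^2 + 6*y^2.
Starting point: (2.5783, -3.4893), alpha = 0.01
Step 1: grad_x = 2*5*2.5783 = 25.783, grad_y = 2*6*-3.4893 = -41.8716
  x_1 = 2.5783 - 0.01*25.783 = 2.3205
  y_1 = -3.4893 - 0.01*-41.8716 = -3.0706
Step 2: grad_x = 2*5*2.3205 = 23.2047, grad_y = 2*6*-3.0706 = -36.847
  x_2 = 2.3205 - 0.01*23.2047 = 2.0884
  y_2 = -3.0706 - 0.01*-36.847 = -2.7021
f(2.0884, -2.7021) = 5*2.0884^2 + 6*(-2.7021)^2 = 65.6161


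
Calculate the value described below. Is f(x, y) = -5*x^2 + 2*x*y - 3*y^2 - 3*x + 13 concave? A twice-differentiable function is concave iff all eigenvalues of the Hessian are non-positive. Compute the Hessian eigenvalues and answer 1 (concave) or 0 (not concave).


The Hessian of f(x,y) = -5*x^2 + 2*x*y - 3*y^2 - 3*x + 13 is:
H = [[-10, 2], [2, -6]]
Trace = -10 - 6 = -16
Determinant = -10*-6 - (2)^2 = 56
Discriminant = (-16)^2 - 4*56 = 32.0
Eigenvalues: lambda_1 = -10.8284, lambda_2 = -5.1716
The function is concave.

1


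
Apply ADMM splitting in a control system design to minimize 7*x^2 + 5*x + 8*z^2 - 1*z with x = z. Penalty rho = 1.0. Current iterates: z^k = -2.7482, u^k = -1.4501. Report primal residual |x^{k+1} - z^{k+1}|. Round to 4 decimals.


ADMM iteration with rho = 1.0, z^k = -2.7482, u^k = -1.4501
Step 1: x-update.
Minimize 7*x^2 + 5*x + (1.0/2)*(x + 2.7482 - 1.4501)^2
FOC: (2*7 + 1.0)*x = -5 + 1.0*(-2.7482 + 1.4501)
x^{k+1} = -0.4199
Step 2: z-update.
Minimize 8*z^2 - 1*z + (1.0/2)*(-0.4199 - z - 1.4501)^2
FOC: (2*8 + 1.0)*z = 1 + 1.0*(-0.4199 - 1.4501)
z^{k+1} = -0.0512
Step 3: u-update.
u^{k+1} = -1.4501 - 0.4199 + 0.0512 = -1.8188
Step 4: Primal residual = |-0.4199 + 0.0512| = 0.3687


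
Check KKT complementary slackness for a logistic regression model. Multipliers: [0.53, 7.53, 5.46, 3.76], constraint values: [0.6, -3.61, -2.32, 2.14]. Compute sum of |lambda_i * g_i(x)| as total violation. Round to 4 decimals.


KKT complementary slackness check:
lambda_1 * g_1 = 0.53 * 0.6 = 0.318
lambda_2 * g_2 = 7.53 * -3.61 = -27.1833
lambda_3 * g_3 = 5.46 * -2.32 = -12.6672
lambda_4 * g_4 = 3.76 * 2.14 = 8.0464
Total violation = 0.318 + 27.1833 + 12.6672 + 8.0464 = 48.2149


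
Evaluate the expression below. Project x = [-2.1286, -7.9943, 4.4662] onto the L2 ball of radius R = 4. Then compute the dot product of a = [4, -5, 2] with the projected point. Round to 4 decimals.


Step 1: Compute ||x|| (intermediates to 6 decimals).
||x|| = sqrt((-2.1286)^2 + (-7.9943)^2 + 4.4662^2) = 9.401421
Step 2: Project.
Since ||x|| > R, scale = R/||x|| = 4/9.401421 = 0.425468, proj(x) = scale * x
proj(x) = [-0.905651, -3.401319, 1.900225]
Step 3: Dot product.
a^T * proj(x) = 4*(-0.905651) - 5*(-3.401319) + 2*1.900225 = 17.1844


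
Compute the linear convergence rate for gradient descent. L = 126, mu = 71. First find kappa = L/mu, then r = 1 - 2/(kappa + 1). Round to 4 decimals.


Step 1: Compute the condition number.
kappa = L/mu = 126/71 = 1.7746
Step 2: Compute the convergence rate.
r = 1 - 2/(kappa + 1) = 1 - 2*mu/(L + mu) = (L - mu)/(L + mu) = 55/197 = 0.2792


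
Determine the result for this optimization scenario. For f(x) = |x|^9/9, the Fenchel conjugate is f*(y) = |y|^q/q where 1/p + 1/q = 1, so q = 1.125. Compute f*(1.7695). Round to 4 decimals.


The conjugate exponent q satisfies 1/p + 1/q = 1.
p = 9, so q = 9/(9 - 1) = 1.125
|y|^q = 1.7695^1.125 = 1.9003
f*(1.7695) = 1.9003 / 1.125 = 1.6892


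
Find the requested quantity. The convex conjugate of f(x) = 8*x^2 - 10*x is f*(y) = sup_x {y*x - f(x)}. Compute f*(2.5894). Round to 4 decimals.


f*(y) = sup_x {y*x - a*x^2 - b*x} = sup_x {(y-b)*x - a*x^2}
FOC: (y - b) - 2a*x = 0 => x* = (y - b)/(2a)
x* = (2.5894 + 10)/(2*8) = 0.7868
f*(2.5894) = (y-b)^2/(4a) = (2.5894 + 10)^2/(4*8)
= 158.493/32 = 4.9529


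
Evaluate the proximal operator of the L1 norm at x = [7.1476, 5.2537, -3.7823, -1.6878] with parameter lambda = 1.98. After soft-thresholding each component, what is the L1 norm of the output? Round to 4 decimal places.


Soft-thresholding with lambda = 1.98:
prox(7.1476) = sign(7.1476)*max(|7.1476| - 1.98, 0) = 5.1676
prox(5.2537) = sign(5.2537)*max(|5.2537| - 1.98, 0) = 3.2737
prox(-3.7823) = sign(-3.7823)*max(|-3.7823| - 1.98, 0) = -1.8023
prox(-1.6878) = sign(-1.6878)*max(|-1.6878| - 1.98, 0) = 0.0
prox(x) = [5.1676, 3.2737, -1.8023, 0.0]
||prox(x)||_1 = 5.1676 + 3.2737 + 1.8023 + 0.0 = 10.2436


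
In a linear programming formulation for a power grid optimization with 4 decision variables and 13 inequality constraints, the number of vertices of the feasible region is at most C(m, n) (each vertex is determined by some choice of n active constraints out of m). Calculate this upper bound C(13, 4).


Each vertex corresponds to some choice of n active constraints out of m, so the number of vertices is at most C(m, n) = m! / (n!(m-n)!).
m = 13, n = 4
Numerator: 13 * 12 * 11 * 10
Denominator: 4! = 24
C(13, 4) = 715


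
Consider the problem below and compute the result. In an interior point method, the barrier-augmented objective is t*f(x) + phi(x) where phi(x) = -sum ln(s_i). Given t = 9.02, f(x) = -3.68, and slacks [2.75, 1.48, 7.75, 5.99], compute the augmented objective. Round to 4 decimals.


Step 1: Compute log-barrier.
ln values: [1.0116, 0.392, 2.0477, 1.7901]
phi = -(1.0116 + 0.392 + 2.0477 + 1.7901) = -5.2414
Step 2: Compute augmented objective.
t*f(x) = 9.02*-3.68 = -33.1936
Total = -33.1936 - 5.2414 = -38.435


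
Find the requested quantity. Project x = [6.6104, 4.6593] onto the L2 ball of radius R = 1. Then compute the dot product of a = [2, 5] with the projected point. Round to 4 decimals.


Step 1: Compute ||x|| (intermediates to 6 decimals).
||x|| = sqrt(6.6104^2 + 4.6593^2) = 8.087426
Step 2: Project.
Since ||x|| > R, scale = R/||x|| = 1/8.087426 = 0.123649, proj(x) = scale * x
proj(x) = [0.817369, 0.576118]
Step 3: Dot product.
a^T * proj(x) = 2*0.817369 + 5*0.576118 = 4.5153


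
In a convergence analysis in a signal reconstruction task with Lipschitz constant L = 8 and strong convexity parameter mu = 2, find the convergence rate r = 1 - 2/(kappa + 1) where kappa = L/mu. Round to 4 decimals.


Step 1: Compute the condition number.
kappa = L/mu = 8/2 = 4.0
Step 2: Compute the convergence rate.
r = 1 - 2/(kappa + 1) = 1 - 2*mu/(L + mu) = (L - mu)/(L + mu) = 6/10 = 0.6


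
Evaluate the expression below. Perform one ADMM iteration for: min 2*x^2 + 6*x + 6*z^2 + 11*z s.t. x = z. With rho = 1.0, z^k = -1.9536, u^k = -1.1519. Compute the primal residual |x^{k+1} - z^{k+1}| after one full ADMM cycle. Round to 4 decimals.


ADMM iteration with rho = 1.0, z^k = -1.9536, u^k = -1.1519
Step 1: x-update.
Minimize 2*x^2 + 6*x + (1.0/2)*(x + 1.9536 - 1.1519)^2
FOC: (2*2 + 1.0)*x = -6 + 1.0*(-1.9536 + 1.1519)
x^{k+1} = -1.3603
Step 2: z-update.
Minimize 6*z^2 + 11*z + (1.0/2)*(-1.3603 - z - 1.1519)^2
FOC: (2*6 + 1.0)*z = -11 + 1.0*(-1.3603 - 1.1519)
z^{k+1} = -1.0394
Step 3: u-update.
u^{k+1} = -1.1519 - 1.3603 + 1.0394 = -1.4728
Step 4: Primal residual = |-1.3603 + 1.0394| = 0.3209


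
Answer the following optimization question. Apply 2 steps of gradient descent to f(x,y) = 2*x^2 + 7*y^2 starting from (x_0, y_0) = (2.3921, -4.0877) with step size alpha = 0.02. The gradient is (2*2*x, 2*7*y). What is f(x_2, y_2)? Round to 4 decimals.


Gradient descent on f(x,y) = 2*x^2 + 7*y^2.
Starting point: (2.3921, -4.0877), alpha = 0.02
Step 1: grad_x = 2*2*2.3921 = 9.5684, grad_y = 2*7*-4.0877 = -57.2278
  x_1 = 2.3921 - 0.02*9.5684 = 2.2007
  y_1 = -4.0877 - 0.02*-57.2278 = -2.9431
Step 2: grad_x = 2*2*2.2007 = 8.8029, grad_y = 2*7*-2.9431 = -41.204
  x_2 = 2.2007 - 0.02*8.8029 = 2.0247
  y_2 = -2.9431 - 0.02*-41.204 = -2.1191
f(2.0247, -2.1191) = 2*2.0247^2 + 7*(-2.1191)^2 = 39.6316


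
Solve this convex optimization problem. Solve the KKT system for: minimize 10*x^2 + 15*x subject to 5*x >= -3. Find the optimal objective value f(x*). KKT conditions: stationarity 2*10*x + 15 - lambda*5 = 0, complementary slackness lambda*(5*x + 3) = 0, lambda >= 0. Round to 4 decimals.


Step 1: Try lambda = 0 (constraint inactive).
x_unc = -15/(2*10) = -0.75
Check: 5*-0.75 = -3.75 < -3 -- violated!
Step 2: Constraint must be active: 5*x = -3
x* = -3/5 = -0.6
lambda = (2*10*(-0.6) + 15)/5 = 0.6
Step 3: Compute optimal value.
f(x*) = 10*(-0.6)^2 + 15*(-0.6) = -5.4


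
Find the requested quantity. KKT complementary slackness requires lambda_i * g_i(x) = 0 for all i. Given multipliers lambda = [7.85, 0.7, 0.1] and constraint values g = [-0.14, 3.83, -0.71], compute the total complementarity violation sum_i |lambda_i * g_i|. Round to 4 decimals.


KKT complementary slackness check:
lambda_1 * g_1 = 7.85 * -0.14 = -1.099
lambda_2 * g_2 = 0.7 * 3.83 = 2.681
lambda_3 * g_3 = 0.1 * -0.71 = -0.071
Total violation = 1.099 + 2.681 + 0.071 = 3.851


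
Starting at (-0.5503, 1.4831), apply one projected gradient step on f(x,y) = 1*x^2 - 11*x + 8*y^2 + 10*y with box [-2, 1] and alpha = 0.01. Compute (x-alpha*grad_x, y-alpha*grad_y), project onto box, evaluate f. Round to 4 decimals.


Step 1: Compute gradient at (-0.5503, 1.4831).
grad_x = 2*1*-0.5503 - 11 = -12.1006
grad_y = 2*8*1.4831 + 10 = 33.7296
Step 2: Gradient step.
x_raw = -0.5503 - 0.01*-12.1006 = -0.4293
y_raw = 1.4831 - 0.01*33.7296 = 1.1458
Step 3: Project onto [-2, 1].
x_proj = clip(-0.4293) = -0.4293
y_proj = clip(1.1458) = 1.0
Step 4: Evaluate f.
f(-0.4293, 1.0) = 22.9065


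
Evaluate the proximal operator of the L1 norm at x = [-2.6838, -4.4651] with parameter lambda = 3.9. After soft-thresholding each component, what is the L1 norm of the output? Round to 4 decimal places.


Soft-thresholding with lambda = 3.9:
prox(-2.6838) = sign(-2.6838)*max(|-2.6838| - 3.9, 0) = 0.0
prox(-4.4651) = sign(-4.4651)*max(|-4.4651| - 3.9, 0) = -0.5651
prox(x) = [0.0, -0.5651]
||prox(x)||_1 = 0.0 + 0.5651 = 0.5651


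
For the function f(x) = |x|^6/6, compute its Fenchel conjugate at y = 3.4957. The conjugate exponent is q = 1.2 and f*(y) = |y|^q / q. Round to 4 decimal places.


The conjugate exponent q satisfies 1/p + 1/q = 1.
p = 6, so q = 6/(6 - 1) = 1.2
|y|^q = 3.4957^1.2 = 4.4899
f*(3.4957) = 4.4899 / 1.2 = 3.7416


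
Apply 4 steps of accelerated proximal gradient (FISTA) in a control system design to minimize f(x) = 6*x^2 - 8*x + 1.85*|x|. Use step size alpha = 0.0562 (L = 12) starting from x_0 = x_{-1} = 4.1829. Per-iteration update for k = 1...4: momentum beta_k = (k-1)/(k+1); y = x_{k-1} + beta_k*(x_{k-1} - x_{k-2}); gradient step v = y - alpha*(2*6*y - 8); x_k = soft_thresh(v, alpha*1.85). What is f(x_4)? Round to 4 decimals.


FISTA on f(x) = 6*x^2 - 8*x + 1.85*|x|
L = 12, alpha = 0.0562
Iteration 1: beta = 0.0, y = 4.1829 + 0.0*(4.1829 - 4.1829) = 4.1829
  grad(y) = 42.1948, v = y - alpha*grad = 1.8116
  prox(v) = soft_thresh(1.8116, 0.104) = 1.7076
Iteration 2: beta = 0.3333, y = 1.7076 + 0.3333*(1.7076 - 4.1829) = 0.8825
  grad(y) = 2.5897, v = y - alpha*grad = 0.7369
  prox(v) = soft_thresh(0.7369, 0.104) = 0.633
Iteration 3: beta = 0.5, y = 0.633 + 0.5*(0.633 - 1.7076) = 0.0957
  grad(y) = -6.8521, v = y - alpha*grad = 0.4807
  prox(v) = soft_thresh(0.4807, 0.104) = 0.3768
Iteration 4: beta = 0.6, y = 0.3768 + 0.6*(0.3768 - 0.633) = 0.2231
  grad(y) = -5.3233, v = y - alpha*grad = 0.5222
  prox(v) = soft_thresh(0.5222, 0.104) = 0.4183
f(x_4) = 6*0.4183^2 - 8*0.4183 + 1.85*|0.4183| = -1.5226


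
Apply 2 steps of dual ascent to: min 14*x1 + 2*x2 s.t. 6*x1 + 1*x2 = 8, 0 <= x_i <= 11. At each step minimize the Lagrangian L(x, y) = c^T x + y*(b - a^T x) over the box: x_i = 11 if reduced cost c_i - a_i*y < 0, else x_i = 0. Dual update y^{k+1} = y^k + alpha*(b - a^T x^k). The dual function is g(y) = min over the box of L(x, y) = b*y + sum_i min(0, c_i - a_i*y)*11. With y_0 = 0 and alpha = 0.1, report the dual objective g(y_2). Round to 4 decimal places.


Dual ascent for LP: min 14*x1 + 2*x2, 6*x1 + 1*x2 = 8, 0 <= x_i <= 11
Step 1: y^k = 0.0, reduced costs: (14.0, 2.0)
  x^k = (0.0, 0.0), subgradient = b - a^T x = 8.0
  y^{k+1} = 0.0 + 0.1*8.0 = 0.8
Step 2: y^k = 0.8, reduced costs: (9.2, 1.2)
  x^k = (0.0, 0.0), subgradient = b - a^T x = 8.0
  y^{k+1} = 0.8 + 0.1*8.0 = 1.6
Dual objective at y_2 = 1.6: reduced costs (4.4, 0.4), box minimizer x = (0.0, 0.0)
g(y_2) = b*y + (c1 - a1*y)*x1 + (c2 - a2*y)*x2 = 8*1.6 + 4.4*0.0 + 0.4*0.0 = 12.8 + 0.0 + 0.0 = 12.8


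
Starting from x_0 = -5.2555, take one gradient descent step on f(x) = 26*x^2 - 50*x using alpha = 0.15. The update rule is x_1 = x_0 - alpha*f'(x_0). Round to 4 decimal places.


We compute the gradient at x_0 and apply the update.
f'(x) = 52*x - 50
f'(-5.2555) = 52*-5.2555 - 50 = -323.286
x_1 = -5.2555 - 0.15*-323.286 = 43.2374


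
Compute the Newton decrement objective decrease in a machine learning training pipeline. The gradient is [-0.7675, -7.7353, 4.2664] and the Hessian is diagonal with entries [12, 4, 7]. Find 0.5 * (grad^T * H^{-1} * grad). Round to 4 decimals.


Step 1: H is diagonal, so H^(-1) * g = [-0.064, -1.9338, 0.6095].
Step 2: g^T H^(-1) g = sum_i g_i^2 / H_ii
  = (-0.7675)^2/12 + (-7.7353)^2/4 + (4.2664)^2/7
  = 0.0491 + 14.9587 + 2.6003 = 17.6081
Step 3: Objective decrease = 0.5 * g^T H^(-1) g = 8.8041


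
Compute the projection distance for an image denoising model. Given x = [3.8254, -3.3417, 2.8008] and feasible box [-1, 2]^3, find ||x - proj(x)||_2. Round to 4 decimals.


Project each component onto [-1, 2].
clip(3.8254) = 2.0, clip(-3.3417) = -1.0, clip(2.8008) = 2.0
Projection = [2.0, -1.0, 2.0]
Squared diffs: [3.3321, 5.4836, 0.6413]
Distance = sqrt(9.457) = 3.0752


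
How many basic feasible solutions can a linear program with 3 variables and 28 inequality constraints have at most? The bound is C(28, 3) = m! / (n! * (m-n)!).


Each vertex corresponds to some choice of n active constraints out of m, so the number of vertices is at most C(m, n) = m! / (n!(m-n)!).
m = 28, n = 3
Numerator: 28 * 27 * 26
Denominator: 3! = 6
C(28, 3) = 3276


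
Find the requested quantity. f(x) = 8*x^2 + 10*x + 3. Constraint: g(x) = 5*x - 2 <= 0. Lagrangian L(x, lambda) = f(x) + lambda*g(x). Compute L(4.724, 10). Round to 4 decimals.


Step 1: Evaluate f(x).
f(4.724) = 8*4.724^2 + 10*4.724 + 3 = 228.7694
Step 2: Evaluate g(x).
g(4.724) = 5*4.724 - 2 = 21.62
Step 3: Compute Lagrangian.
L = 228.7694 + 10*21.62 = 444.9694


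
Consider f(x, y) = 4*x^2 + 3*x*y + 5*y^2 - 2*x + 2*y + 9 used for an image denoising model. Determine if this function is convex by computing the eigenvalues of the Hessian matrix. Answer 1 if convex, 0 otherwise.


The Hessian of f(x,y) = 4*x^2 + 3*x*y + 5*y^2 - 2*x + 2*y + 9 is:
H = [[8, 3], [3, 10]]
Trace = 8 + 10 = 18
Determinant = 8*10 - (3)^2 = 71
Discriminant = (18)^2 - 4*71 = 40.0
Eigenvalues: lambda_1 = 5.8377, lambda_2 = 12.1623
The function is convex.

1


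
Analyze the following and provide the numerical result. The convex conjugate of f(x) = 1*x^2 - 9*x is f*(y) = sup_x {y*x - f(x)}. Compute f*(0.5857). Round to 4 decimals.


f*(y) = sup_x {y*x - a*x^2 - b*x} = sup_x {(y-b)*x - a*x^2}
FOC: (y - b) - 2a*x = 0 => x* = (y - b)/(2a)
x* = (0.5857 + 9)/(2*1) = 4.7929
f*(0.5857) = (y-b)^2/(4a) = (0.5857 + 9)^2/(4*1)
= 91.8856/4 = 22.9714


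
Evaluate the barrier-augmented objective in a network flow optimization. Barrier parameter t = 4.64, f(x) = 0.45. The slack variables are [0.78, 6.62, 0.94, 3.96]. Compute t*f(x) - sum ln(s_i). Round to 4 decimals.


Step 1: Compute log-barrier.
ln values: [-0.2485, 1.8901, -0.0619, 1.3762]
phi = -(-0.2485 + 1.8901 - 0.0619 + 1.3762) = -2.956
Step 2: Compute augmented objective.
t*f(x) = 4.64*0.45 = 2.088
Total = 2.088 - 2.956 = -0.868


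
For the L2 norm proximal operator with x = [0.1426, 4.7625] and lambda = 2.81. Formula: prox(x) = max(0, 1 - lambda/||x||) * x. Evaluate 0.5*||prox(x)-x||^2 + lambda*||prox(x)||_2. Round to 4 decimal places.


Step 1: Compute ||x||.
||x|| = 4.7646
Step 2: Compute scaling factor.
scale = max(0, 1 - 2.81/4.7646) = 0.4102
Step 3: prox(x) = [0.0585, 1.9538]
||prox(x)|| = 1.9546
Step 4: Proximal objective.
0.5*||prox-x||^2 = 3.9481
lambda*||prox|| = 5.4924
Total = 9.4406


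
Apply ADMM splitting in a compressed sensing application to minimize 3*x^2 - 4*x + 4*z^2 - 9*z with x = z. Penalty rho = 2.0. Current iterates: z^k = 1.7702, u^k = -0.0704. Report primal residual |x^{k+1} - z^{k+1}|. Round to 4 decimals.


ADMM iteration with rho = 2.0, z^k = 1.7702, u^k = -0.0704
Step 1: x-update.
Minimize 3*x^2 - 4*x + (2.0/2)*(x - 1.7702 - 0.0704)^2
FOC: (2*3 + 2.0)*x = 4 + 2.0*(1.7702 + 0.0704)
x^{k+1} = 0.9602
Step 2: z-update.
Minimize 4*z^2 - 9*z + (2.0/2)*(0.9602 - z - 0.0704)^2
FOC: (2*4 + 2.0)*z = 9 + 2.0*(0.9602 - 0.0704)
z^{k+1} = 1.078
Step 3: u-update.
u^{k+1} = -0.0704 + 0.9602 - 1.078 = -0.1882
Step 4: Primal residual = |0.9602 - 1.078| = 0.1178


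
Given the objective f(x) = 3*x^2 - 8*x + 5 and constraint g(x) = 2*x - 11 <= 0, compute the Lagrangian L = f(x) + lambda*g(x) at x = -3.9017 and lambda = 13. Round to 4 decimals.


Step 1: Evaluate f(x).
f(-3.9017) = 3*(-3.9017)^2 - 8*(-3.9017) + 5 = 81.8834
Step 2: Evaluate g(x).
g(-3.9017) = 2*-3.9017 - 11 = -18.8034
Step 3: Compute Lagrangian.
L = 81.8834 + 13*-18.8034 = -162.5608


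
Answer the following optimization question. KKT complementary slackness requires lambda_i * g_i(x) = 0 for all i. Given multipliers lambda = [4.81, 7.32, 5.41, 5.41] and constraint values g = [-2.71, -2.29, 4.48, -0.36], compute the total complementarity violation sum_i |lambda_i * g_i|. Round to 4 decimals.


KKT complementary slackness check:
lambda_1 * g_1 = 4.81 * -2.71 = -13.0351
lambda_2 * g_2 = 7.32 * -2.29 = -16.7628
lambda_3 * g_3 = 5.41 * 4.48 = 24.2368
lambda_4 * g_4 = 5.41 * -0.36 = -1.9476
Total violation = 13.0351 + 16.7628 + 24.2368 + 1.9476 = 55.9823


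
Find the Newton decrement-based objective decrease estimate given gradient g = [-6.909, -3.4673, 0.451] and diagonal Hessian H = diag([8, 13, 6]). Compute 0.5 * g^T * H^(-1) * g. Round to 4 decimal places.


Step 1: H is diagonal, so H^(-1) * g = [-0.8636, -0.2667, 0.0752].
Step 2: g^T H^(-1) g = sum_i g_i^2 / H_ii
  = (-6.909)^2/8 + (-3.4673)^2/13 + (0.451)^2/6
  = 5.9668 + 0.9248 + 0.0339 = 6.9255
Step 3: Objective decrease = 0.5 * g^T H^(-1) g = 3.4627


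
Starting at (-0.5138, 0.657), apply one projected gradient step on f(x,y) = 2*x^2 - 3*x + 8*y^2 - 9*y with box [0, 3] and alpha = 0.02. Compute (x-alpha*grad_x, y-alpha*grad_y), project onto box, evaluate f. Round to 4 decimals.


Step 1: Compute gradient at (-0.5138, 0.657).
grad_x = 2*2*-0.5138 - 3 = -5.0552
grad_y = 2*8*0.657 - 9 = 1.512
Step 2: Gradient step.
x_raw = -0.5138 - 0.02*-5.0552 = -0.4127
y_raw = 0.657 - 0.02*1.512 = 0.6268
Step 3: Project onto [0, 3].
x_proj = clip(-0.4127) = 0.0
y_proj = clip(0.6268) = 0.6268
Step 4: Evaluate f.
f(0.0, 0.6268) = -2.4982


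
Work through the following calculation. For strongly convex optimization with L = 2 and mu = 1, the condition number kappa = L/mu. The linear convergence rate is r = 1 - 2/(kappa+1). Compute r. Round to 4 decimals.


Step 1: Compute the condition number.
kappa = L/mu = 2/1 = 2.0
Step 2: Compute the convergence rate.
r = 1 - 2/(kappa + 1) = 1 - 2*mu/(L + mu) = (L - mu)/(L + mu) = 1/3 = 0.3333


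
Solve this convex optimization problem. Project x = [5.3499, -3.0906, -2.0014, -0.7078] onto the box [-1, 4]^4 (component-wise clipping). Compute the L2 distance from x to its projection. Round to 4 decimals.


Project each component onto [-1, 4].
clip(5.3499) = 4.0, clip(-3.0906) = -1.0, clip(-2.0014) = -1.0, clip(-0.7078) = -0.7078
Projection = [4.0, -1.0, -1.0, -0.7078]
Squared diffs: [1.8222, 4.3706, 1.0028, 0.0]
Distance = sqrt(7.1956) = 2.6825


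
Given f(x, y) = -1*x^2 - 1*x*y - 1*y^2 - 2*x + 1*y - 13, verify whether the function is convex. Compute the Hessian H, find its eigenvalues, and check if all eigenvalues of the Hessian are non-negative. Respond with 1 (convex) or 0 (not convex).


The Hessian of f(x,y) = -1*x^2 - 1*x*y - 1*y^2 - 2*x + 1*y - 13 is:
H = [[-2, -1], [-1, -2]]
Trace = -2 - 2 = -4
Determinant = -2*-2 - (-1)^2 = 3
Discriminant = (-4)^2 - 4*3 = 4.0
Eigenvalues: lambda_1 = -3.0, lambda_2 = -1.0
The function is not convex.

0


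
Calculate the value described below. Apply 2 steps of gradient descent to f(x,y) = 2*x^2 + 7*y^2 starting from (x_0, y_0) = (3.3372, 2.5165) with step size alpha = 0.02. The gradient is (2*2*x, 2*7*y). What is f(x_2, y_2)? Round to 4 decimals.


Gradient descent on f(x,y) = 2*x^2 + 7*y^2.
Starting point: (3.3372, 2.5165), alpha = 0.02
Step 1: grad_x = 2*2*3.3372 = 13.3488, grad_y = 2*7*2.5165 = 35.231
  x_1 = 3.3372 - 0.02*13.3488 = 3.0702
  y_1 = 2.5165 - 0.02*35.231 = 1.8119
Step 2: grad_x = 2*2*3.0702 = 12.2809, grad_y = 2*7*1.8119 = 25.3663
  x_2 = 3.0702 - 0.02*12.2809 = 2.8246
  y_2 = 1.8119 - 0.02*25.3663 = 1.3046
f(2.8246, 1.3046) = 2*2.8246^2 + 7*1.3046^2 = 27.8698


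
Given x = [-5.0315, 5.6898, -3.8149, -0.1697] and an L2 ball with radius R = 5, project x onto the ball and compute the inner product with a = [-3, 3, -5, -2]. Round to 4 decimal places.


Step 1: Compute ||x|| (intermediates to 6 decimals).
||x|| = sqrt((-5.0315)^2 + 5.6898^2 + (-3.8149)^2 + (-0.1697)^2) = 8.501299
Step 2: Project.
Since ||x|| > R, scale = R/||x|| = 5/8.501299 = 0.588145, proj(x) = scale * x
proj(x) = [-2.959252, 3.346427, -2.243714, -0.099808]
Step 3: Dot product.
a^T * proj(x) = -3*(-2.959252) + 3*3.346427 - 5*(-2.243714) - 2*(-0.099808) = 30.3352


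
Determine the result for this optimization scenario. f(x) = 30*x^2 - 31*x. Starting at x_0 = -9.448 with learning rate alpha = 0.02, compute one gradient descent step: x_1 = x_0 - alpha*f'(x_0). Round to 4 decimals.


We compute the gradient at x_0 and apply the update.
f'(x) = 60*x - 31
f'(-9.448) = 60*-9.448 - 31 = -597.88
x_1 = -9.448 - 0.02*-597.88 = 2.5096


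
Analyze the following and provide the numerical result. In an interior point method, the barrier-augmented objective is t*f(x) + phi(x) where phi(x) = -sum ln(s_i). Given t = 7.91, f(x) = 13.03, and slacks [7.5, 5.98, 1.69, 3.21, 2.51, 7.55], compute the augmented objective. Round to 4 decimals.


Step 1: Compute log-barrier.
ln values: [2.0149, 1.7884, 0.5247, 1.1663, 0.9203, 2.0215]
phi = -(2.0149 + 1.7884 + 0.5247 + 1.1663 + 0.9203 + 2.0215) = -8.4362
Step 2: Compute augmented objective.
t*f(x) = 7.91*13.03 = 103.0673
Total = 103.0673 - 8.4362 = 94.6311


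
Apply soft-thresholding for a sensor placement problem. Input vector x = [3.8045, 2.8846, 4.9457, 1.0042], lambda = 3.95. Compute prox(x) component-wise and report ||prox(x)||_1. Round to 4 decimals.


Soft-thresholding with lambda = 3.95:
prox(3.8045) = sign(3.8045)*max(|3.8045| - 3.95, 0) = 0.0
prox(2.8846) = sign(2.8846)*max(|2.8846| - 3.95, 0) = 0.0
prox(4.9457) = sign(4.9457)*max(|4.9457| - 3.95, 0) = 0.9957
prox(1.0042) = sign(1.0042)*max(|1.0042| - 3.95, 0) = 0.0
prox(x) = [0.0, 0.0, 0.9957, 0.0]
||prox(x)||_1 = 0.0 + 0.0 + 0.9957 + 0.0 = 0.9957


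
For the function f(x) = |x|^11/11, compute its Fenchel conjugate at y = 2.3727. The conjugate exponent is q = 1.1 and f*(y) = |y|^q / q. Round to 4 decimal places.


The conjugate exponent q satisfies 1/p + 1/q = 1.
p = 11, so q = 11/(11 - 1) = 1.1
|y|^q = 2.3727^1.1 = 2.5868
f*(2.3727) = 2.5868 / 1.1 = 2.3517


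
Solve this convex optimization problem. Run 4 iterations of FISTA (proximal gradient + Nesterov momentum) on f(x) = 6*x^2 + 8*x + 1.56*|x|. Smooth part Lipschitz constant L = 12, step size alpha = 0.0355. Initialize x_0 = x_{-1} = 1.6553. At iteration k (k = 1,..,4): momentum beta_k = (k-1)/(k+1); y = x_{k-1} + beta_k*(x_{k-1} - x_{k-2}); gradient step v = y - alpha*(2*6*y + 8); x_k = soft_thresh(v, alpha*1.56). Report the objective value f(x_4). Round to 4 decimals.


FISTA on f(x) = 6*x^2 + 8*x + 1.56*|x|
L = 12, alpha = 0.0355
Iteration 1: beta = 0.0, y = 1.6553 + 0.0*(1.6553 - 1.6553) = 1.6553
  grad(y) = 27.8636, v = y - alpha*grad = 0.6661
  prox(v) = soft_thresh(0.6661, 0.0554) = 0.6108
Iteration 2: beta = 0.3333, y = 0.6108 + 0.3333*(0.6108 - 1.6553) = 0.2626
  grad(y) = 11.151, v = y - alpha*grad = -0.1333
  prox(v) = soft_thresh(-0.1333, 0.0554) = -0.0779
Iteration 3: beta = 0.5, y = -0.0779 + 0.5*(-0.0779 - 0.6108) = -0.4222
  grad(y) = 2.9333, v = y - alpha*grad = -0.5264
  prox(v) = soft_thresh(-0.5264, 0.0554) = -0.471
Iteration 4: beta = 0.6, y = -0.471 + 0.6*(-0.471 + 0.0779) = -0.7068
  grad(y) = -0.4819, v = y - alpha*grad = -0.6897
  prox(v) = soft_thresh(-0.6897, 0.0554) = -0.6343
f(x_4) = 6*(-0.6343)^2 + 8*(-0.6343) + 1.56*|-0.6343| = -1.6708


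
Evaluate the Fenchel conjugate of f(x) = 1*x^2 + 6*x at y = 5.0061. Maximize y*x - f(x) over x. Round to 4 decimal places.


f*(y) = sup_x {y*x - a*x^2 - b*x} = sup_x {(y-b)*x - a*x^2}
FOC: (y - b) - 2a*x = 0 => x* = (y - b)/(2a)
x* = (5.0061 - 6)/(2*1) = -0.497
f*(5.0061) = (y-b)^2/(4a) = (5.0061 - 6)^2/(4*1)
= 0.9878/4 = 0.247


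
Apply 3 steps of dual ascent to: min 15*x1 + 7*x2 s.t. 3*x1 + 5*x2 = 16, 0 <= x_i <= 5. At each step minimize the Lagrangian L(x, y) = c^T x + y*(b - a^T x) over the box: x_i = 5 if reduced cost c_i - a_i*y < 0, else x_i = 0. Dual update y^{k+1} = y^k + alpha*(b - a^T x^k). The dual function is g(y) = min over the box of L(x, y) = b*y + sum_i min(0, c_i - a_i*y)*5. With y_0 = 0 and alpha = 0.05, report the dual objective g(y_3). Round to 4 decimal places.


Dual ascent for LP: min 15*x1 + 7*x2, 3*x1 + 5*x2 = 16, 0 <= x_i <= 5
Step 1: y^k = 0.0, reduced costs: (15.0, 7.0)
  x^k = (0.0, 0.0), subgradient = b - a^T x = 16.0
  y^{k+1} = 0.0 + 0.05*16.0 = 0.8
Step 2: y^k = 0.8, reduced costs: (12.6, 3.0)
  x^k = (0.0, 0.0), subgradient = b - a^T x = 16.0
  y^{k+1} = 0.8 + 0.05*16.0 = 1.6
Step 3: y^k = 1.6, reduced costs: (10.2, -1.0)
  x^k = (0.0, 5.0), subgradient = b - a^T x = -9.0
  y^{k+1} = 1.6 + 0.05*-9.0 = 1.15
Dual objective at y_3 = 1.15: reduced costs (11.55, 1.25), box minimizer x = (0.0, 0.0)
g(y_3) = b*y + (c1 - a1*y)*x1 + (c2 - a2*y)*x2 = 16*1.15 + 11.55*0.0 + 1.25*0.0 = 18.4 + 0.0 + 0.0 = 18.4
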